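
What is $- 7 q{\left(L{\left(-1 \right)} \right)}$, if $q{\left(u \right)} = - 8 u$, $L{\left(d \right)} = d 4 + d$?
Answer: $-280$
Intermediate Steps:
$L{\left(d \right)} = 5 d$ ($L{\left(d \right)} = 4 d + d = 5 d$)
$- 7 q{\left(L{\left(-1 \right)} \right)} = - 7 \left(- 8 \cdot 5 \left(-1\right)\right) = - 7 \left(\left(-8\right) \left(-5\right)\right) = \left(-7\right) 40 = -280$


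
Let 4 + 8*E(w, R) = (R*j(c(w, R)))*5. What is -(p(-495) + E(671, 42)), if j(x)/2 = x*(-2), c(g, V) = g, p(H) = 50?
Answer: 140811/2 ≈ 70406.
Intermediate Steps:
j(x) = -4*x (j(x) = 2*(x*(-2)) = 2*(-2*x) = -4*x)
E(w, R) = -1/2 - 5*R*w/2 (E(w, R) = -1/2 + ((R*(-4*w))*5)/8 = -1/2 + (-4*R*w*5)/8 = -1/2 + (-20*R*w)/8 = -1/2 - 5*R*w/2)
-(p(-495) + E(671, 42)) = -(50 + (-1/2 - 5/2*42*671)) = -(50 + (-1/2 - 70455)) = -(50 - 140911/2) = -1*(-140811/2) = 140811/2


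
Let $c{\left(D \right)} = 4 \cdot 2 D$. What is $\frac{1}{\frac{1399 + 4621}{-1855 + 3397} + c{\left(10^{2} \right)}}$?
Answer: $\frac{771}{619810} \approx 0.0012439$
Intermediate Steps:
$c{\left(D \right)} = 8 D$
$\frac{1}{\frac{1399 + 4621}{-1855 + 3397} + c{\left(10^{2} \right)}} = \frac{1}{\frac{1399 + 4621}{-1855 + 3397} + 8 \cdot 10^{2}} = \frac{1}{\frac{6020}{1542} + 8 \cdot 100} = \frac{1}{6020 \cdot \frac{1}{1542} + 800} = \frac{1}{\frac{3010}{771} + 800} = \frac{1}{\frac{619810}{771}} = \frac{771}{619810}$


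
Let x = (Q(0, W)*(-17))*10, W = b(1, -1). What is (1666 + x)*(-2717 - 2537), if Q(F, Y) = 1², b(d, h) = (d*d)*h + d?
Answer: -7859984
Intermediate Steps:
b(d, h) = d + h*d² (b(d, h) = d²*h + d = h*d² + d = d + h*d²)
W = 0 (W = 1*(1 + 1*(-1)) = 1*(1 - 1) = 1*0 = 0)
Q(F, Y) = 1
x = -170 (x = (1*(-17))*10 = -17*10 = -170)
(1666 + x)*(-2717 - 2537) = (1666 - 170)*(-2717 - 2537) = 1496*(-5254) = -7859984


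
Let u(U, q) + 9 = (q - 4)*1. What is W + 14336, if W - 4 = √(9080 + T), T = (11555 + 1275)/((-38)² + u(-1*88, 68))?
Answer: 14340 + 75*√3630578/1499 ≈ 14435.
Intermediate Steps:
u(U, q) = -13 + q (u(U, q) = -9 + (q - 4)*1 = -9 + (-4 + q)*1 = -9 + (-4 + q) = -13 + q)
T = 12830/1499 (T = (11555 + 1275)/((-38)² + (-13 + 68)) = 12830/(1444 + 55) = 12830/1499 ≈ 8.5590)
W = 4 + 75*√3630578/1499 (W = 4 + √(9080 + 12830/1499) = 4 + √(13623750/1499) = 4 + 75*√3630578/1499 ≈ 99.334)
W + 14336 = (4 + 75*√3630578/1499) + 14336 = 14340 + 75*√3630578/1499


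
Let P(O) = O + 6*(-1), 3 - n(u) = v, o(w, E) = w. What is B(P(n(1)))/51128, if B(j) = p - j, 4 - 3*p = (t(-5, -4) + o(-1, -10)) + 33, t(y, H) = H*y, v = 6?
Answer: -1/7304 ≈ -0.00013691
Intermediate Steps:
n(u) = -3 (n(u) = 3 - 1*6 = 3 - 6 = -3)
P(O) = -6 + O (P(O) = O - 6 = -6 + O)
p = -16 (p = 4/3 - ((-4*(-5) - 1) + 33)/3 = 4/3 - ((20 - 1) + 33)/3 = 4/3 - (19 + 33)/3 = 4/3 - 1/3*52 = 4/3 - 52/3 = -16)
B(j) = -16 - j
B(P(n(1)))/51128 = (-16 - (-6 - 3))/51128 = (-16 - 1*(-9))*(1/51128) = (-16 + 9)*(1/51128) = -7*1/51128 = -1/7304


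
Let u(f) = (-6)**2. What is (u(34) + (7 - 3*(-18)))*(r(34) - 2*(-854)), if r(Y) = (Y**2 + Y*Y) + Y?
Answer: 393238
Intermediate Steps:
u(f) = 36
r(Y) = Y + 2*Y**2 (r(Y) = (Y**2 + Y**2) + Y = 2*Y**2 + Y = Y + 2*Y**2)
(u(34) + (7 - 3*(-18)))*(r(34) - 2*(-854)) = (36 + (7 - 3*(-18)))*(34*(1 + 2*34) - 2*(-854)) = (36 + (7 + 54))*(34*(1 + 68) + 1708) = (36 + 61)*(34*69 + 1708) = 97*(2346 + 1708) = 97*4054 = 393238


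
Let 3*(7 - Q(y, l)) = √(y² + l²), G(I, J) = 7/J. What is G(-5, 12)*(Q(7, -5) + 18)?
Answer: 175/12 - 7*√74/36 ≈ 12.911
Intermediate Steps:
Q(y, l) = 7 - √(l² + y²)/3 (Q(y, l) = 7 - √(y² + l²)/3 = 7 - √(l² + y²)/3)
G(-5, 12)*(Q(7, -5) + 18) = (7/12)*((7 - √((-5)² + 7²)/3) + 18) = (7*(1/12))*((7 - √(25 + 49)/3) + 18) = 7*((7 - √74/3) + 18)/12 = 7*(25 - √74/3)/12 = 175/12 - 7*√74/36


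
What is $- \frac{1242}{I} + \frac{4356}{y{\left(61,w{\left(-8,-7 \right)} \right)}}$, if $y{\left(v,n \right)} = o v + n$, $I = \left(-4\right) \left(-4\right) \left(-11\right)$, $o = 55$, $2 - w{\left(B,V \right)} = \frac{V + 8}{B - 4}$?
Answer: $\frac{29616921}{3545080} \approx 8.3544$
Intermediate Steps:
$w{\left(B,V \right)} = 2 - \frac{8 + V}{-4 + B}$ ($w{\left(B,V \right)} = 2 - \frac{V + 8}{B - 4} = 2 - \frac{8 + V}{-4 + B}$)
$I = -176$ ($I = 16 \left(-11\right) = -176$)
$y{\left(v,n \right)} = n + 55 v$ ($y{\left(v,n \right)} = 55 v + n = n + 55 v$)
$- \frac{1242}{I} + \frac{4356}{y{\left(61,w{\left(-8,-7 \right)} \right)}} = - \frac{1242}{-176} + \frac{4356}{\frac{-16 - -7 + 2 \left(-8\right)}{-4 - 8} + 55 \cdot 61} = \left(-1242\right) \left(- \frac{1}{176}\right) + \frac{4356}{\frac{-16 + 7 - 16}{-12} + 3355} = \frac{621}{88} + \frac{4356}{\left(- \frac{1}{12}\right) \left(-25\right) + 3355} = \frac{621}{88} + \frac{4356}{\frac{25}{12} + 3355} = \frac{621}{88} + \frac{4356}{\frac{40285}{12}} = \frac{621}{88} + 4356 \cdot \frac{12}{40285} = \frac{621}{88} + \frac{52272}{40285} = \frac{29616921}{3545080}$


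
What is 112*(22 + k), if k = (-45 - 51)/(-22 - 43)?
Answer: 170912/65 ≈ 2629.4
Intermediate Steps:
k = 96/65 (k = -96/(-65) = -96*(-1/65) = 96/65 ≈ 1.4769)
112*(22 + k) = 112*(22 + 96/65) = 112*(1526/65) = 170912/65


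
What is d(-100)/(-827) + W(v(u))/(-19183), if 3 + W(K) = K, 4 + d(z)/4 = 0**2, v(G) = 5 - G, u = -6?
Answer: 300312/15864341 ≈ 0.018930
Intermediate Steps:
d(z) = -16 (d(z) = -16 + 4*0**2 = -16 + 4*0 = -16 + 0 = -16)
W(K) = -3 + K
d(-100)/(-827) + W(v(u))/(-19183) = -16/(-827) + (-3 + (5 - 1*(-6)))/(-19183) = -16*(-1/827) + (-3 + (5 + 6))*(-1/19183) = 16/827 + (-3 + 11)*(-1/19183) = 16/827 + 8*(-1/19183) = 16/827 - 8/19183 = 300312/15864341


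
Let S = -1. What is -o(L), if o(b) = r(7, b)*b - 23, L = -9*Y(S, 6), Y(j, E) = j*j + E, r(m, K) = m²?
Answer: 3110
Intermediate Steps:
Y(j, E) = E + j² (Y(j, E) = j² + E = E + j²)
L = -63 (L = -9*(6 + (-1)²) = -9*(6 + 1) = -9*7 = -63)
o(b) = -23 + 49*b (o(b) = 7²*b - 23 = 49*b - 23 = -23 + 49*b)
-o(L) = -(-23 + 49*(-63)) = -(-23 - 3087) = -1*(-3110) = 3110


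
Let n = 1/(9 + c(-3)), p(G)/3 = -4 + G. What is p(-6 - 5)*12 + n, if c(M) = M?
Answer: -3239/6 ≈ -539.83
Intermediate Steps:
p(G) = -12 + 3*G (p(G) = 3*(-4 + G) = -12 + 3*G)
n = ⅙ (n = 1/(9 - 3) = 1/6 = ⅙ ≈ 0.16667)
p(-6 - 5)*12 + n = (-12 + 3*(-6 - 5))*12 + ⅙ = (-12 + 3*(-11))*12 + ⅙ = (-12 - 33)*12 + ⅙ = -45*12 + ⅙ = -540 + ⅙ = -3239/6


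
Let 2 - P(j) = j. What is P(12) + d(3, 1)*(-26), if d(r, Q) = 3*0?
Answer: -10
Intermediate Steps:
d(r, Q) = 0
P(j) = 2 - j
P(12) + d(3, 1)*(-26) = (2 - 1*12) + 0*(-26) = (2 - 12) + 0 = -10 + 0 = -10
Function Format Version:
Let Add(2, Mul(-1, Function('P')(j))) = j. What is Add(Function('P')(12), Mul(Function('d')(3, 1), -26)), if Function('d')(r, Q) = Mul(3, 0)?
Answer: -10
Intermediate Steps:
Function('d')(r, Q) = 0
Function('P')(j) = Add(2, Mul(-1, j))
Add(Function('P')(12), Mul(Function('d')(3, 1), -26)) = Add(Add(2, Mul(-1, 12)), Mul(0, -26)) = Add(Add(2, -12), 0) = Add(-10, 0) = -10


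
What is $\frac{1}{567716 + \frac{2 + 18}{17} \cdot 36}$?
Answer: $\frac{17}{9651892} \approx 1.7613 \cdot 10^{-6}$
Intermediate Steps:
$\frac{1}{567716 + \frac{2 + 18}{17} \cdot 36} = \frac{1}{567716 + \frac{1}{17} \cdot 20 \cdot 36} = \frac{1}{567716 + \frac{20}{17} \cdot 36} = \frac{1}{567716 + \frac{720}{17}} = \frac{1}{\frac{9651892}{17}} = \frac{17}{9651892}$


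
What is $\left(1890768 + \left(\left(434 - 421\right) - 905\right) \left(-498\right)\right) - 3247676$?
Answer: $-912692$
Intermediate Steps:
$\left(1890768 + \left(\left(434 - 421\right) - 905\right) \left(-498\right)\right) - 3247676 = \left(1890768 + \left(13 - 905\right) \left(-498\right)\right) - 3247676 = \left(1890768 - -444216\right) - 3247676 = \left(1890768 + 444216\right) - 3247676 = 2334984 - 3247676 = -912692$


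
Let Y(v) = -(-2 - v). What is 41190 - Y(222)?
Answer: 40966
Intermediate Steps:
Y(v) = 2 + v
41190 - Y(222) = 41190 - (2 + 222) = 41190 - 1*224 = 41190 - 224 = 40966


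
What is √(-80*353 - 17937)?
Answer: I*√46177 ≈ 214.89*I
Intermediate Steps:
√(-80*353 - 17937) = √(-28240 - 17937) = √(-46177) = I*√46177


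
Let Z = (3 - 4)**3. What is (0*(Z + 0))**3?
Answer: 0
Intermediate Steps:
Z = -1 (Z = (-1)**3 = -1)
(0*(Z + 0))**3 = (0*(-1 + 0))**3 = (0*(-1))**3 = 0**3 = 0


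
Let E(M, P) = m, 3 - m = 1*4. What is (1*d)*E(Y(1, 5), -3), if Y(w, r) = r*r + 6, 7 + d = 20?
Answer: -13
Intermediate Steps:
d = 13 (d = -7 + 20 = 13)
Y(w, r) = 6 + r² (Y(w, r) = r² + 6 = 6 + r²)
m = -1 (m = 3 - 4 = -1)
E(M, P) = -1
(1*d)*E(Y(1, 5), -3) = (1*13)*(-1) = 13*(-1) = -13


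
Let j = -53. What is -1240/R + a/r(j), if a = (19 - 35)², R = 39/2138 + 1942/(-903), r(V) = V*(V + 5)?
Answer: 380705724704/654567861 ≈ 581.61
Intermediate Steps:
r(V) = V*(5 + V)
R = -4116779/1930614 (R = 39*(1/2138) + 1942*(-1/903) = 39/2138 - 1942/903 = -4116779/1930614 ≈ -2.1324)
a = 256 (a = (-16)² = 256)
-1240/R + a/r(j) = -1240/(-4116779/1930614) + 256/((-53*(5 - 53))) = -1240*(-1930614/4116779) + 256/((-53*(-48))) = 2393961360/4116779 + 256/2544 = 2393961360/4116779 + 256*(1/2544) = 2393961360/4116779 + 16/159 = 380705724704/654567861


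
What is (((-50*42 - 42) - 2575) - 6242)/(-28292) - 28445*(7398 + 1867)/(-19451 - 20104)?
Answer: 1491317983469/223818012 ≈ 6663.1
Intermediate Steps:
(((-50*42 - 42) - 2575) - 6242)/(-28292) - 28445*(7398 + 1867)/(-19451 - 20104) = (((-2100 - 42) - 2575) - 6242)*(-1/28292) - 28445/((-39555/9265)) = ((-2142 - 2575) - 6242)*(-1/28292) - 28445/((-39555*1/9265)) = (-4717 - 6242)*(-1/28292) - 28445/(-7911/1853) = -10959*(-1/28292) - 28445*(-1853/7911) = 10959/28292 + 52708585/7911 = 1491317983469/223818012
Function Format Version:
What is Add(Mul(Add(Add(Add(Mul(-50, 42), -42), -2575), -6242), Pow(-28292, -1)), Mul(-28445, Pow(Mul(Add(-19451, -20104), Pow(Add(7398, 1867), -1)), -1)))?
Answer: Rational(1491317983469, 223818012) ≈ 6663.1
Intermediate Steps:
Add(Mul(Add(Add(Add(Mul(-50, 42), -42), -2575), -6242), Pow(-28292, -1)), Mul(-28445, Pow(Mul(Add(-19451, -20104), Pow(Add(7398, 1867), -1)), -1))) = Add(Mul(Add(Add(Add(-2100, -42), -2575), -6242), Rational(-1, 28292)), Mul(-28445, Pow(Mul(-39555, Pow(9265, -1)), -1))) = Add(Mul(Add(Add(-2142, -2575), -6242), Rational(-1, 28292)), Mul(-28445, Pow(Mul(-39555, Rational(1, 9265)), -1))) = Add(Mul(Add(-4717, -6242), Rational(-1, 28292)), Mul(-28445, Pow(Rational(-7911, 1853), -1))) = Add(Mul(-10959, Rational(-1, 28292)), Mul(-28445, Rational(-1853, 7911))) = Add(Rational(10959, 28292), Rational(52708585, 7911)) = Rational(1491317983469, 223818012)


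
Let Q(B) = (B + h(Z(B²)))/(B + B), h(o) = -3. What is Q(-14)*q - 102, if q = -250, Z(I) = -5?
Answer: -3553/14 ≈ -253.79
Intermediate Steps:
Q(B) = (-3 + B)/(2*B) (Q(B) = (B - 3)/(B + B) = (-3 + B)/((2*B)) = (-3 + B)*(1/(2*B)) = (-3 + B)/(2*B))
Q(-14)*q - 102 = ((½)*(-3 - 14)/(-14))*(-250) - 102 = ((½)*(-1/14)*(-17))*(-250) - 102 = (17/28)*(-250) - 102 = -2125/14 - 102 = -3553/14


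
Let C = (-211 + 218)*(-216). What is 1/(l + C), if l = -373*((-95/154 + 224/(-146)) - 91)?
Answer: 11242/373609561 ≈ 3.0090e-5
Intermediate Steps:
C = -1512 (C = 7*(-216) = -1512)
l = 390607465/11242 (l = -373*((-95*1/154 + 224*(-1/146)) - 91) = -373*((-95/154 - 112/73) - 91) = -373*(-24183/11242 - 91) = -373*(-1047205/11242) = 390607465/11242 ≈ 34745.)
1/(l + C) = 1/(390607465/11242 - 1512) = 1/(373609561/11242) = 11242/373609561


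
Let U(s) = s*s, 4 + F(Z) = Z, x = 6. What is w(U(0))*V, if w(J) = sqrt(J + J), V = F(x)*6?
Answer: 0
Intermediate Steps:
F(Z) = -4 + Z
U(s) = s**2
V = 12 (V = (-4 + 6)*6 = 2*6 = 12)
w(J) = sqrt(2)*sqrt(J) (w(J) = sqrt(2*J) = sqrt(2)*sqrt(J))
w(U(0))*V = (sqrt(2)*sqrt(0**2))*12 = (sqrt(2)*sqrt(0))*12 = (sqrt(2)*0)*12 = 0*12 = 0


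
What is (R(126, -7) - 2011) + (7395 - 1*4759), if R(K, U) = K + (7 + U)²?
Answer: 751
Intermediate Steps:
(R(126, -7) - 2011) + (7395 - 1*4759) = ((126 + (7 - 7)²) - 2011) + (7395 - 1*4759) = ((126 + 0²) - 2011) + (7395 - 4759) = ((126 + 0) - 2011) + 2636 = (126 - 2011) + 2636 = -1885 + 2636 = 751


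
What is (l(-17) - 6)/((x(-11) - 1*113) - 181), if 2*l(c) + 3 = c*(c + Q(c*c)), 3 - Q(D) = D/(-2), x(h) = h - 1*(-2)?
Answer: 1489/404 ≈ 3.6856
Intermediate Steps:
x(h) = 2 + h (x(h) = h + 2 = 2 + h)
Q(D) = 3 + D/2 (Q(D) = 3 - D/(-2) = 3 - D*(-1)/2 = 3 - (-1)*D/2 = 3 + D/2)
l(c) = -3/2 + c*(3 + c + c²/2)/2 (l(c) = -3/2 + (c*(c + (3 + (c*c)/2)))/2 = -3/2 + (c*(c + (3 + c²/2)))/2 = -3/2 + (c*(3 + c + c²/2))/2 = -3/2 + c*(3 + c + c²/2)/2)
(l(-17) - 6)/((x(-11) - 1*113) - 181) = ((-3/2 + (½)*(-17)² + (¼)*(-17)*(6 + (-17)²)) - 6)/(((2 - 11) - 1*113) - 181) = ((-3/2 + (½)*289 + (¼)*(-17)*(6 + 289)) - 6)/((-9 - 113) - 181) = ((-3/2 + 289/2 + (¼)*(-17)*295) - 6)/(-122 - 181) = ((-3/2 + 289/2 - 5015/4) - 6)/(-303) = (-4443/4 - 6)*(-1/303) = -4467/4*(-1/303) = 1489/404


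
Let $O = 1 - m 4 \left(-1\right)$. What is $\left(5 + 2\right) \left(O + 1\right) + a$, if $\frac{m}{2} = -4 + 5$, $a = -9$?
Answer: $61$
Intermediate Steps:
$m = 2$ ($m = 2 \left(-4 + 5\right) = 2 \cdot 1 = 2$)
$O = 9$ ($O = 1 - 2 \cdot 4 \left(-1\right) = 1 - 8 \left(-1\right) = 1 - -8 = 1 + 8 = 9$)
$\left(5 + 2\right) \left(O + 1\right) + a = \left(5 + 2\right) \left(9 + 1\right) - 9 = 7 \cdot 10 - 9 = 70 - 9 = 61$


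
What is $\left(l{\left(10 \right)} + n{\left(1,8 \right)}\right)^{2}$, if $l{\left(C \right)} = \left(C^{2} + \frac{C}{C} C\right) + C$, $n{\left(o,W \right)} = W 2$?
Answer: $18496$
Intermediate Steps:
$n{\left(o,W \right)} = 2 W$
$l{\left(C \right)} = C^{2} + 2 C$ ($l{\left(C \right)} = \left(C^{2} + 1 C\right) + C = \left(C^{2} + C\right) + C = \left(C + C^{2}\right) + C = C^{2} + 2 C$)
$\left(l{\left(10 \right)} + n{\left(1,8 \right)}\right)^{2} = \left(10 \left(2 + 10\right) + 2 \cdot 8\right)^{2} = \left(10 \cdot 12 + 16\right)^{2} = \left(120 + 16\right)^{2} = 136^{2} = 18496$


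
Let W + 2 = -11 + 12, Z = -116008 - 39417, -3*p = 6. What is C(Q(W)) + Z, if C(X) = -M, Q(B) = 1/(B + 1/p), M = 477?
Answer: -155902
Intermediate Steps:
p = -2 (p = -⅓*6 = -2)
Z = -155425
W = -1 (W = -2 + (-11 + 12) = -2 + 1 = -1)
Q(B) = 1/(-½ + B) (Q(B) = 1/(B + 1/(-2)) = 1/(B - ½) = 1/(-½ + B))
C(X) = -477 (C(X) = -1*477 = -477)
C(Q(W)) + Z = -477 - 155425 = -155902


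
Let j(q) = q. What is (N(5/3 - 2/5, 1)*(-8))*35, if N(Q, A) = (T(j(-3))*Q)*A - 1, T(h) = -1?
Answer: 1904/3 ≈ 634.67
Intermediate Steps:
N(Q, A) = -1 - A*Q (N(Q, A) = (-Q)*A - 1 = -A*Q - 1 = -1 - A*Q)
(N(5/3 - 2/5, 1)*(-8))*35 = ((-1 - 1*1*(5/3 - 2/5))*(-8))*35 = ((-1 - 1*1*19/15)*(-8))*35 = ((-1 - 19/15)*(-8))*35 = -34/15*(-8)*35 = (272/15)*35 = 1904/3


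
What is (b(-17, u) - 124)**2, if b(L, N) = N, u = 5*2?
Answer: 12996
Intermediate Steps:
u = 10
(b(-17, u) - 124)**2 = (10 - 124)**2 = (-114)**2 = 12996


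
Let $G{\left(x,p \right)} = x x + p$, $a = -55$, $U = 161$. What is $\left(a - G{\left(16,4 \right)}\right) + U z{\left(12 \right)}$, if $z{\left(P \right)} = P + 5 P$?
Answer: $11277$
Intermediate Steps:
$z{\left(P \right)} = 6 P$
$G{\left(x,p \right)} = p + x^{2}$ ($G{\left(x,p \right)} = x^{2} + p = p + x^{2}$)
$\left(a - G{\left(16,4 \right)}\right) + U z{\left(12 \right)} = \left(-55 - \left(4 + 16^{2}\right)\right) + 161 \cdot 6 \cdot 12 = \left(-55 - \left(4 + 256\right)\right) + 161 \cdot 72 = \left(-55 - 260\right) + 11592 = -315 + 11592 = 11277$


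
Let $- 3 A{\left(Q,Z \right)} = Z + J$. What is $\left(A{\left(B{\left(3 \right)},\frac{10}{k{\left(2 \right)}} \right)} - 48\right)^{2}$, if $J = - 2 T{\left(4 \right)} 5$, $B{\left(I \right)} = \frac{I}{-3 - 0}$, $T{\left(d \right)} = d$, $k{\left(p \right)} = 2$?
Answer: $\frac{11881}{9} \approx 1320.1$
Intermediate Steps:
$B{\left(I \right)} = - \frac{I}{3}$ ($B{\left(I \right)} = \frac{I}{-3 + 0} = \frac{I}{-3} = I \left(- \frac{1}{3}\right) = - \frac{I}{3}$)
$J = -40$ ($J = \left(-2\right) 4 \cdot 5 = \left(-8\right) 5 = -40$)
$A{\left(Q,Z \right)} = \frac{40}{3} - \frac{Z}{3}$ ($A{\left(Q,Z \right)} = - \frac{Z - 40}{3} = - \frac{-40 + Z}{3} = \frac{40}{3} - \frac{Z}{3}$)
$\left(A{\left(B{\left(3 \right)},\frac{10}{k{\left(2 \right)}} \right)} - 48\right)^{2} = \left(\left(\frac{40}{3} - \frac{10 \cdot \frac{1}{2}}{3}\right) - 48\right)^{2} = \left(\left(\frac{40}{3} - \frac{5}{3}\right) - 48\right)^{2} = \left(\frac{35}{3} - 48\right)^{2} = \left(- \frac{109}{3}\right)^{2} = \frac{11881}{9}$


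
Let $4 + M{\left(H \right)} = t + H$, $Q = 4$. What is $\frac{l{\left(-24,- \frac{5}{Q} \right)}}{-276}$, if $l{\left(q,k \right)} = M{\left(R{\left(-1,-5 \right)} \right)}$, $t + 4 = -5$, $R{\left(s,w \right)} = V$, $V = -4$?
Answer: $\frac{17}{276} \approx 0.061594$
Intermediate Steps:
$R{\left(s,w \right)} = -4$
$t = -9$ ($t = -4 - 5 = -9$)
$M{\left(H \right)} = -13 + H$ ($M{\left(H \right)} = -4 + \left(-9 + H\right) = -13 + H$)
$l{\left(q,k \right)} = -17$ ($l{\left(q,k \right)} = -13 - 4 = -17$)
$\frac{l{\left(-24,- \frac{5}{Q} \right)}}{-276} = - \frac{17}{-276} = \left(-17\right) \left(- \frac{1}{276}\right) = \frac{17}{276}$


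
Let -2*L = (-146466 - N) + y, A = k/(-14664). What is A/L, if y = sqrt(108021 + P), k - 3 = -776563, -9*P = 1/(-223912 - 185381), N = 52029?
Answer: 47317323266264700/88678020325049307217 + 1747260*sqrt(2010639999966034)/88678020325049307217 ≈ 0.00053447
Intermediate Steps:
P = 1/3683637 (P = -1/(9*(-223912 - 185381)) = -1/9/(-409293) = -1/9*(-1/409293) = 1/3683637 ≈ 2.7147e-7)
k = -776560 (k = 3 - 776563 = -776560)
y = sqrt(2010639999966034)/136431 (y = sqrt(108021 + 1/3683637) = sqrt(397910152378/3683637) = sqrt(2010639999966034)/136431 ≈ 328.67)
A = 97070/1833 (A = -776560/(-14664) = -776560*(-1/14664) = 97070/1833 ≈ 52.957)
L = 198495/2 - sqrt(2010639999966034)/272862 (L = -((-146466 - 1*52029) + sqrt(2010639999966034)/136431)/2 = -((-146466 - 52029) + sqrt(2010639999966034)/136431)/2 = -(-198495 + sqrt(2010639999966034)/136431)/2 = 198495/2 - sqrt(2010639999966034)/272862 ≈ 99083.)
A/L = 97070/(1833*(198495/2 - sqrt(2010639999966034)/272862))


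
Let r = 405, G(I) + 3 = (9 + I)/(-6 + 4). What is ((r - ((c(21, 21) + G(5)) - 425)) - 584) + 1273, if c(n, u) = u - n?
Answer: 1529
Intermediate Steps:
G(I) = -15/2 - I/2 (G(I) = -3 + (9 + I)/(-6 + 4) = -3 + (9 + I)/(-2) = -3 + (9 + I)*(-1/2) = -3 + (-9/2 - I/2) = -15/2 - I/2)
((r - ((c(21, 21) + G(5)) - 425)) - 584) + 1273 = ((405 - (((21 - 1*21) + (-15/2 - 1/2*5)) - 425)) - 584) + 1273 = ((405 - (((21 - 21) + (-15/2 - 5/2)) - 425)) - 584) + 1273 = ((405 - ((0 - 10) - 425)) - 584) + 1273 = ((405 - (-10 - 425)) - 584) + 1273 = ((405 - 1*(-435)) - 584) + 1273 = ((405 + 435) - 584) + 1273 = (840 - 584) + 1273 = 256 + 1273 = 1529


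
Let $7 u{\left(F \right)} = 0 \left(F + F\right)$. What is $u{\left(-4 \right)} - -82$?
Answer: $82$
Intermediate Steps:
$u{\left(F \right)} = 0$ ($u{\left(F \right)} = \frac{0 \left(F + F\right)}{7} = \frac{0 \cdot 2 F}{7} = \frac{1}{7} \cdot 0 = 0$)
$u{\left(-4 \right)} - -82 = 0 - -82 = 0 + 82 = 82$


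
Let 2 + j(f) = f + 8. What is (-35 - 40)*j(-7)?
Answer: 75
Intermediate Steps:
j(f) = 6 + f (j(f) = -2 + (f + 8) = -2 + (8 + f) = 6 + f)
(-35 - 40)*j(-7) = (-35 - 40)*(6 - 7) = -75*(-1) = 75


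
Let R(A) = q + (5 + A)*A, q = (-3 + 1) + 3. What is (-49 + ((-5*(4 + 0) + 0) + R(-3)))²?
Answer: 5476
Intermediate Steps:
q = 1 (q = -2 + 3 = 1)
R(A) = 1 + A*(5 + A) (R(A) = 1 + (5 + A)*A = 1 + A*(5 + A))
(-49 + ((-5*(4 + 0) + 0) + R(-3)))² = (-49 + ((-5*(4 + 0) + 0) + (1 + (-3)² + 5*(-3))))² = (-49 + ((-5*4 + 0) + (1 + 9 - 15)))² = (-49 + ((-20 + 0) - 5))² = (-49 + (-20 - 5))² = (-49 - 25)² = (-74)² = 5476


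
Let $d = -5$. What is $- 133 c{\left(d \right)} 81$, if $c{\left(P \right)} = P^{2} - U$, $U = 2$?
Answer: $-247779$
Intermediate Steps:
$c{\left(P \right)} = -2 + P^{2}$ ($c{\left(P \right)} = P^{2} - 2 = -2 + P^{2}$)
$- 133 c{\left(d \right)} 81 = - 133 \left(-2 + \left(-5\right)^{2}\right) 81 = - 133 \left(-2 + 25\right) 81 = \left(-133\right) 23 \cdot 81 = \left(-3059\right) 81 = -247779$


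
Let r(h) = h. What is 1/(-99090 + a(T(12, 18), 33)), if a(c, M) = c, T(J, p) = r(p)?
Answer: -1/99072 ≈ -1.0094e-5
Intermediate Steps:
T(J, p) = p
1/(-99090 + a(T(12, 18), 33)) = 1/(-99090 + 18) = 1/(-99072) = -1/99072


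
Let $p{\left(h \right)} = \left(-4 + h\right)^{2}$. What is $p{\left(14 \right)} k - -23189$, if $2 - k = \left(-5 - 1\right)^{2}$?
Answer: $19789$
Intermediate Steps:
$k = -34$ ($k = 2 - \left(-5 - 1\right)^{2} = 2 - \left(-6\right)^{2} = 2 - 36 = -34$)
$p{\left(14 \right)} k - -23189 = \left(-4 + 14\right)^{2} \left(-34\right) - -23189 = 10^{2} \left(-34\right) + 23189 = 100 \left(-34\right) + 23189 = -3400 + 23189 = 19789$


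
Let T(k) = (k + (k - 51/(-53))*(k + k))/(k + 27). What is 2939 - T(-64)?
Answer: 6187635/1961 ≈ 3155.3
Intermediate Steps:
T(k) = (k + 2*k*(51/53 + k))/(27 + k) (T(k) = (k + (k - 51*(-1/53))*(2*k))/(27 + k) = (k + (k + 51/53)*(2*k))/(27 + k) = (k + (51/53 + k)*(2*k))/(27 + k) = (k + 2*k*(51/53 + k))/(27 + k))
2939 - T(-64) = 2939 - (-64)*(155 + 106*(-64))/(53*(27 - 64)) = 2939 - (-64)*(155 - 6784)/(53*(-37)) = 2939 - (-64)*(-1)*(-6629)/(53*37) = 2939 - 1*(-424256/1961) = 2939 + 424256/1961 = 6187635/1961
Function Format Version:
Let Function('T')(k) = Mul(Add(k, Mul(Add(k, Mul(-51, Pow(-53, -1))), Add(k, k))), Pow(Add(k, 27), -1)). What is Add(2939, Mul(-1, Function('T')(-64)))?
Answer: Rational(6187635, 1961) ≈ 3155.3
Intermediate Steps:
Function('T')(k) = Mul(Pow(Add(27, k), -1), Add(k, Mul(2, k, Add(Rational(51, 53), k)))) (Function('T')(k) = Mul(Add(k, Mul(Add(k, Mul(-51, Rational(-1, 53))), Mul(2, k))), Pow(Add(27, k), -1)) = Mul(Add(k, Mul(Add(k, Rational(51, 53)), Mul(2, k))), Pow(Add(27, k), -1)) = Mul(Add(k, Mul(Add(Rational(51, 53), k), Mul(2, k))), Pow(Add(27, k), -1)) = Mul(Add(k, Mul(2, k, Add(Rational(51, 53), k))), Pow(Add(27, k), -1)) = Mul(Pow(Add(27, k), -1), Add(k, Mul(2, k, Add(Rational(51, 53), k)))))
Add(2939, Mul(-1, Function('T')(-64))) = Add(2939, Mul(-1, Mul(Rational(1, 53), -64, Pow(Add(27, -64), -1), Add(155, Mul(106, -64))))) = Add(2939, Mul(-1, Mul(Rational(1, 53), -64, Pow(-37, -1), Add(155, -6784)))) = Add(2939, Mul(-1, Mul(Rational(1, 53), -64, Rational(-1, 37), -6629))) = Add(2939, Mul(-1, Rational(-424256, 1961))) = Add(2939, Rational(424256, 1961)) = Rational(6187635, 1961)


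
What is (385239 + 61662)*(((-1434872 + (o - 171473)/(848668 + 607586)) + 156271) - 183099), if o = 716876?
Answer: -105697346345860633/161806 ≈ -6.5323e+11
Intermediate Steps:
(385239 + 61662)*(((-1434872 + (o - 171473)/(848668 + 607586)) + 156271) - 183099) = (385239 + 61662)*(((-1434872 + (716876 - 171473)/(848668 + 607586)) + 156271) - 183099) = 446901*(((-1434872 + 545403/1456254) + 156271) - 183099) = 446901*(((-1434872 + 545403*(1/1456254)) + 156271) - 183099) = 446901*(((-1434872 + 181801/485418) + 156271) - 183099) = 446901*((-696512514695/485418 + 156271) - 183099) = 446901*(-620655758417/485418 - 183099) = 446901*(-709535308799/485418) = -105697346345860633/161806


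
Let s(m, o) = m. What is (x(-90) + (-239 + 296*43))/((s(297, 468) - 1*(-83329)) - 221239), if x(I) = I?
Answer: -4133/45871 ≈ -0.090101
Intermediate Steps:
(x(-90) + (-239 + 296*43))/((s(297, 468) - 1*(-83329)) - 221239) = (-90 + (-239 + 296*43))/((297 - 1*(-83329)) - 221239) = (-90 + (-239 + 12728))/((297 + 83329) - 221239) = (-90 + 12489)/(83626 - 221239) = 12399/(-137613) = 12399*(-1/137613) = -4133/45871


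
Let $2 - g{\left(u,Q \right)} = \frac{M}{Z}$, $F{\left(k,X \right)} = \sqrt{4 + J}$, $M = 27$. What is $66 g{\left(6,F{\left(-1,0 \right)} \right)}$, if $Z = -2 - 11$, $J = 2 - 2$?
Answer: $\frac{3498}{13} \approx 269.08$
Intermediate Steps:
$J = 0$
$Z = -13$ ($Z = -2 - 11 = -13$)
$F{\left(k,X \right)} = 2$ ($F{\left(k,X \right)} = \sqrt{4 + 0} = \sqrt{4} = 2$)
$g{\left(u,Q \right)} = \frac{53}{13}$ ($g{\left(u,Q \right)} = 2 - \frac{27}{-13} = 2 - 27 \left(- \frac{1}{13}\right) = 2 - - \frac{27}{13} = 2 + \frac{27}{13} = \frac{53}{13}$)
$66 g{\left(6,F{\left(-1,0 \right)} \right)} = 66 \cdot \frac{53}{13} = \frac{3498}{13}$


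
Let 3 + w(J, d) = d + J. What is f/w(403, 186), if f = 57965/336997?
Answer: 57965/197480242 ≈ 0.00029352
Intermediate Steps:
w(J, d) = -3 + J + d (w(J, d) = -3 + (d + J) = -3 + (J + d) = -3 + J + d)
f = 57965/336997 (f = 57965*(1/336997) = 57965/336997 ≈ 0.17200)
f/w(403, 186) = 57965/(336997*(-3 + 403 + 186)) = (57965/336997)/586 = (57965/336997)*(1/586) = 57965/197480242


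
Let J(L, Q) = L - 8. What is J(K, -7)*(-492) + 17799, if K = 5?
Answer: 19275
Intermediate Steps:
J(L, Q) = -8 + L
J(K, -7)*(-492) + 17799 = (-8 + 5)*(-492) + 17799 = -3*(-492) + 17799 = 1476 + 17799 = 19275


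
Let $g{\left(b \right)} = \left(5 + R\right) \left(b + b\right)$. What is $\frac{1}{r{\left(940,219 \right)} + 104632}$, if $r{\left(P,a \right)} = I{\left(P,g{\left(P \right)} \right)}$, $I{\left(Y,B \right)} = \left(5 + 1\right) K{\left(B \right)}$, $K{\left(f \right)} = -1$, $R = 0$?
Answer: $\frac{1}{104626} \approx 9.5579 \cdot 10^{-6}$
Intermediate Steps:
$g{\left(b \right)} = 10 b$ ($g{\left(b \right)} = \left(5 + 0\right) \left(b + b\right) = 5 \cdot 2 b = 10 b$)
$I{\left(Y,B \right)} = -6$ ($I{\left(Y,B \right)} = \left(5 + 1\right) \left(-1\right) = 6 \left(-1\right) = -6$)
$r{\left(P,a \right)} = -6$
$\frac{1}{r{\left(940,219 \right)} + 104632} = \frac{1}{-6 + 104632} = \frac{1}{104626}$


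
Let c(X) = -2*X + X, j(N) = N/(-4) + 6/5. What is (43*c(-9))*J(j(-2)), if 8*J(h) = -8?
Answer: -387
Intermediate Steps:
j(N) = 6/5 - N/4 (j(N) = N*(-1/4) + 6*(1/5) = -N/4 + 6/5 = 6/5 - N/4)
c(X) = -X
J(h) = -1 (J(h) = (1/8)*(-8) = -1)
(43*c(-9))*J(j(-2)) = (43*(-1*(-9)))*(-1) = (43*9)*(-1) = 387*(-1) = -387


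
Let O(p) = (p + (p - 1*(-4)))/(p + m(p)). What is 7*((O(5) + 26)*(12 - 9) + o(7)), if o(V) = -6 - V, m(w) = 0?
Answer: 2569/5 ≈ 513.80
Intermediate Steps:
O(p) = (4 + 2*p)/p (O(p) = (p + (p - 1*(-4)))/(p + 0) = (p + (p + 4))/p = (p + (4 + p))/p = (4 + 2*p)/p)
7*((O(5) + 26)*(12 - 9) + o(7)) = 7*(((2 + 4/5) + 26)*(12 - 9) + (-6 - 1*7)) = 7*(((2 + 4*(⅕)) + 26)*3 + (-6 - 7)) = 7*(((2 + ⅘) + 26)*3 - 13) = 7*((14/5 + 26)*3 - 13) = 7*((144/5)*3 - 13) = 7*(432/5 - 13) = 7*(367/5) = 2569/5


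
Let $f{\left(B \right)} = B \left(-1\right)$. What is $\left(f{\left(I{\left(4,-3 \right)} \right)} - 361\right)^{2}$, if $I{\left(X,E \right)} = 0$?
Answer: $130321$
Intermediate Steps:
$f{\left(B \right)} = - B$
$\left(f{\left(I{\left(4,-3 \right)} \right)} - 361\right)^{2} = \left(\left(-1\right) 0 - 361\right)^{2} = \left(0 - 361\right)^{2} = \left(-361\right)^{2} = 130321$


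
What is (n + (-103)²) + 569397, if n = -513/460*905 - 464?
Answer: 53225011/92 ≈ 5.7853e+5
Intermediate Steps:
n = -135541/92 (n = -513*1/460*905 - 464 = -513/460*905 - 464 = -92853/92 - 464 = -135541/92 ≈ -1473.3)
(n + (-103)²) + 569397 = (-135541/92 + (-103)²) + 569397 = (-135541/92 + 10609) + 569397 = 840487/92 + 569397 = 53225011/92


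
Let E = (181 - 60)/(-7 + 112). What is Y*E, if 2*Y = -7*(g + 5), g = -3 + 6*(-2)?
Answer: 121/3 ≈ 40.333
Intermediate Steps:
g = -15 (g = -3 - 12 = -15)
E = 121/105 ≈ 1.1524
Y = 35 (Y = (-7*(-15 + 5))/2 = (-7*(-10))/2 = (½)*70 = 35)
Y*E = 35*(121/105) = 121/3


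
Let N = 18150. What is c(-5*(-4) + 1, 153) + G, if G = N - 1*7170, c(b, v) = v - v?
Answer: 10980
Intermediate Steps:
c(b, v) = 0
G = 10980 (G = 18150 - 1*7170 = 18150 - 7170 = 10980)
c(-5*(-4) + 1, 153) + G = 0 + 10980 = 10980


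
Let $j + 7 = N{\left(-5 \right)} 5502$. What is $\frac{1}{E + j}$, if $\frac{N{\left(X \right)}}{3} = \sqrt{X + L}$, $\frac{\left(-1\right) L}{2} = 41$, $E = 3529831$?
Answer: $\frac{294152}{1040280037509} - \frac{917 i \sqrt{87}}{693520025006} \approx 2.8276 \cdot 10^{-7} - 1.2333 \cdot 10^{-8} i$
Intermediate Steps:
$L = -82$ ($L = \left(-2\right) 41 = -82$)
$N{\left(X \right)} = 3 \sqrt{-82 + X}$ ($N{\left(X \right)} = 3 \sqrt{X - 82} = 3 \sqrt{-82 + X}$)
$j = -7 + 16506 i \sqrt{87}$ ($j = -7 + 3 \sqrt{-82 - 5} \cdot 5502 = -7 + 3 \sqrt{-87} \cdot 5502 = -7 + 3 i \sqrt{87} \cdot 5502 = -7 + 16506 i \sqrt{87} \approx -7.0 + 1.5396 \cdot 10^{5} i$)
$\frac{1}{E + j} = \frac{1}{3529831 - \left(7 - 16506 i \sqrt{87}\right)} = \frac{1}{3529824 + 16506 i \sqrt{87}}$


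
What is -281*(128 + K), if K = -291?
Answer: 45803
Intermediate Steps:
-281*(128 + K) = -281*(128 - 291) = -281*(-163) = 45803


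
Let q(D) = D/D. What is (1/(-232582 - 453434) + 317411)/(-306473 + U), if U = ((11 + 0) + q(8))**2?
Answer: -217749024575/210146595264 ≈ -1.0362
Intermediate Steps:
q(D) = 1
U = 144 (U = ((11 + 0) + 1)**2 = (11 + 1)**2 = 12**2 = 144)
(1/(-232582 - 453434) + 317411)/(-306473 + U) = (1/(-232582 - 453434) + 317411)/(-306473 + 144) = (1/(-686016) + 317411)/(-306329) = (-1/686016 + 317411)*(-1/306329) = (217749024575/686016)*(-1/306329) = -217749024575/210146595264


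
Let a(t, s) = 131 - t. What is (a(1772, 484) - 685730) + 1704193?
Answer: 1016822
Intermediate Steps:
(a(1772, 484) - 685730) + 1704193 = ((131 - 1*1772) - 685730) + 1704193 = ((131 - 1772) - 685730) + 1704193 = (-1641 - 685730) + 1704193 = -687371 + 1704193 = 1016822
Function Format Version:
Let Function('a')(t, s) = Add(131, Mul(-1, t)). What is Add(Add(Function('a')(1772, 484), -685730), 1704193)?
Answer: 1016822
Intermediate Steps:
Add(Add(Function('a')(1772, 484), -685730), 1704193) = Add(Add(Add(131, Mul(-1, 1772)), -685730), 1704193) = Add(Add(Add(131, -1772), -685730), 1704193) = Add(Add(-1641, -685730), 1704193) = Add(-687371, 1704193) = 1016822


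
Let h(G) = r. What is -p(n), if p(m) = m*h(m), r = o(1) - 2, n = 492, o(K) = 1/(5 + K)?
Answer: 902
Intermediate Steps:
r = -11/6 (r = 1/(5 + 1) - 2 = 1/6 - 2 = -11/6 ≈ -1.8333)
h(G) = -11/6
p(m) = -11*m/6 (p(m) = m*(-11/6) = -11*m/6)
-p(n) = -(-11)*492/6 = -1*(-902) = 902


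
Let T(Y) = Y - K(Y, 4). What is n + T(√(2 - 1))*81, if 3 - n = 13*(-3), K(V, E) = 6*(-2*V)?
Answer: 1095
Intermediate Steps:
K(V, E) = -12*V
n = 42 (n = 3 - 13*(-3) = 3 - 1*(-39) = 3 + 39 = 42)
T(Y) = 13*Y (T(Y) = Y - (-12)*Y = Y + 12*Y = 13*Y)
n + T(√(2 - 1))*81 = 42 + (13*√(2 - 1))*81 = 42 + (13*√1)*81 = 42 + (13*1)*81 = 42 + 13*81 = 42 + 1053 = 1095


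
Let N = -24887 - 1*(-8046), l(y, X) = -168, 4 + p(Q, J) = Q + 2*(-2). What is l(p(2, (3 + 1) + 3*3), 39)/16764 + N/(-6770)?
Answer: 23432097/9457690 ≈ 2.4776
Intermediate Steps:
p(Q, J) = -8 + Q (p(Q, J) = -4 + (Q + 2*(-2)) = -4 + (Q - 4) = -4 + (-4 + Q) = -8 + Q)
N = -16841 (N = -24887 + 8046 = -16841)
l(p(2, (3 + 1) + 3*3), 39)/16764 + N/(-6770) = -168/16764 - 16841/(-6770) = -168*1/16764 - 16841*(-1/6770) = -14/1397 + 16841/6770 = 23432097/9457690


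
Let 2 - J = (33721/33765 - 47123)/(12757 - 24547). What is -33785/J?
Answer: 6724724344875/397447837 ≈ 16920.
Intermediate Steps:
J = -397447837/199044675 (J = 2 - (33721/33765 - 47123)/(12757 - 24547) = 2 - (33721*(1/33765) - 47123)/(-11790) = 2 - (33721/33765 - 47123)*(-1)/11790 = 2 - (-1591074374)*(-1)/(33765*11790) = 2 - 1*795537187/199044675 = 2 - 795537187/199044675 = -397447837/199044675 ≈ -1.9968)
-33785/J = -33785/(-397447837/199044675) = -33785*(-199044675/397447837) = 6724724344875/397447837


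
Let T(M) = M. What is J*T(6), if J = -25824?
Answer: -154944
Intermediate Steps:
J*T(6) = -25824*6 = -154944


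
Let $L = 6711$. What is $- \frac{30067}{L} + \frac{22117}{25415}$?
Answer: $- \frac{36219154}{10032945} \approx -3.61$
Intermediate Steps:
$- \frac{30067}{L} + \frac{22117}{25415} = - \frac{30067}{6711} + \frac{22117}{25415} = \left(-30067\right) \frac{1}{6711} + 22117 \cdot \frac{1}{25415} = - \frac{30067}{6711} + \frac{1301}{1495} = - \frac{36219154}{10032945}$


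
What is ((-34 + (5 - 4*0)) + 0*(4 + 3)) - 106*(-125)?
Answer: 13221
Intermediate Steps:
((-34 + (5 - 4*0)) + 0*(4 + 3)) - 106*(-125) = ((-34 + (5 + 0)) + 0*7) + 13250 = ((-34 + 5) + 0) + 13250 = (-29 + 0) + 13250 = -29 + 13250 = 13221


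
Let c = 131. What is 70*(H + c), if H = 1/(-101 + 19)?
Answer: 375935/41 ≈ 9169.1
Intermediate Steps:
H = -1/82 (H = 1/(-82) = -1/82 ≈ -0.012195)
70*(H + c) = 70*(-1/82 + 131) = 70*(10741/82) = 375935/41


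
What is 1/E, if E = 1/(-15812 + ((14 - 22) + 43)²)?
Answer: -14587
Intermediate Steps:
E = -1/14587 (E = 1/(-15812 + (-8 + 43)²) = 1/(-15812 + 35²) = 1/(-15812 + 1225) = 1/(-14587) = -1/14587 ≈ -6.8554e-5)
1/E = 1/(-1/14587) = -14587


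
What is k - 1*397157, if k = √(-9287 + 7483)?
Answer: -397157 + 2*I*√451 ≈ -3.9716e+5 + 42.474*I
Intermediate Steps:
k = 2*I*√451 (k = √(-1804) = 2*I*√451 ≈ 42.474*I)
k - 1*397157 = 2*I*√451 - 1*397157 = 2*I*√451 - 397157 = -397157 + 2*I*√451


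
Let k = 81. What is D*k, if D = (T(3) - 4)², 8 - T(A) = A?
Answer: 81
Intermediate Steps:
T(A) = 8 - A
D = 1 (D = ((8 - 1*3) - 4)² = ((8 - 3) - 4)² = (5 - 4)² = 1² = 1)
D*k = 1*81 = 81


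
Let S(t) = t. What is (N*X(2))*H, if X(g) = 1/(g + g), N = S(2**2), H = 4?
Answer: 4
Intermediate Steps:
N = 4 (N = 2**2 = 4)
X(g) = 1/(2*g)
(N*X(2))*H = (4*((1/2)/2))*4 = (4*((1/2)*(1/2)))*4 = (4*(1/4))*4 = 1*4 = 4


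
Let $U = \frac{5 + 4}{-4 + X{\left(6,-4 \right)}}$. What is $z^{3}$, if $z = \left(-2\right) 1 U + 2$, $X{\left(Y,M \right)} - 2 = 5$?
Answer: $-64$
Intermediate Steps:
$X{\left(Y,M \right)} = 7$ ($X{\left(Y,M \right)} = 2 + 5 = 7$)
$U = 3$ ($U = \frac{5 + 4}{-4 + 7} = \frac{9}{3} = 9 \cdot \frac{1}{3} = 3$)
$z = -4$ ($z = \left(-2\right) 1 \cdot 3 + 2 = \left(-2\right) 3 + 2 = -6 + 2 = -4$)
$z^{3} = \left(-4\right)^{3} = -64$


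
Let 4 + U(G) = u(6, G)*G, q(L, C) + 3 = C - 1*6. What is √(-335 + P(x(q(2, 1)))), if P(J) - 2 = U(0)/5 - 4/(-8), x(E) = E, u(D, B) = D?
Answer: I*√33330/10 ≈ 18.257*I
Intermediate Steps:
q(L, C) = -9 + C (q(L, C) = -3 + (C - 1*6) = -3 + (C - 6) = -3 + (-6 + C) = -9 + C)
U(G) = -4 + 6*G
P(J) = 17/10 (P(J) = 2 + ((-4 + 6*0)/5 - 4/(-8)) = 2 + ((-4 + 0)*(⅕) - 4*(-⅛)) = 2 + (-4*⅕ + ½) = 2 + (-⅘ + ½) = 2 - 3/10 = 17/10)
√(-335 + P(x(q(2, 1)))) = √(-335 + 17/10) = √(-3333/10) = I*√33330/10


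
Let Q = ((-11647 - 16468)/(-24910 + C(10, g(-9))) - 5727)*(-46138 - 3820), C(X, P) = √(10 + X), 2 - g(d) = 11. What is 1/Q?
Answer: 355294942951/101633212825774549931 + 5623*√5/101633212825774549931 ≈ 3.4959e-9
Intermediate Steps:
g(d) = -9 (g(d) = 2 - 1*11 = 2 - 11 = -9)
Q = 286109466 + 1404569170/(-24910 + 2*√5) (Q = ((-11647 - 16468)/(-24910 + √(10 + 10)) - 5727)*(-46138 - 3820) = (-28115/(-24910 + √20) - 5727)*(-49958) = (-28115/(-24910 + 2*√5) - 5727)*(-49958) = (-5727 - 28115/(-24910 + 2*√5))*(-49958) = 286109466 + 1404569170/(-24910 + 2*√5) ≈ 2.8605e+8)
1/Q = 1/(8874912379973029/31025404 - 140456917*√5/31025404)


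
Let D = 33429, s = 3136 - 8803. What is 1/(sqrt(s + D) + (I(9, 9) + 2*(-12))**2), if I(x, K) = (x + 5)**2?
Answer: 14792/437592647 - sqrt(27762)/875185294 ≈ 3.3613e-5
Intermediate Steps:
I(x, K) = (5 + x)**2
s = -5667
1/(sqrt(s + D) + (I(9, 9) + 2*(-12))**2) = 1/(sqrt(-5667 + 33429) + ((5 + 9)**2 + 2*(-12))**2) = 1/(sqrt(27762) + (14**2 - 24)**2) = 1/(sqrt(27762) + (196 - 24)**2) = 1/(sqrt(27762) + 172**2) = 1/(sqrt(27762) + 29584) = 1/(29584 + sqrt(27762))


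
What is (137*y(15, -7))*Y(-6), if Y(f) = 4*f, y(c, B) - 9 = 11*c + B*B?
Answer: -733224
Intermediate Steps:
y(c, B) = 9 + B² + 11*c (y(c, B) = 9 + (11*c + B*B) = 9 + (11*c + B²) = 9 + (B² + 11*c) = 9 + B² + 11*c)
(137*y(15, -7))*Y(-6) = (137*(9 + (-7)² + 11*15))*(4*(-6)) = (137*(9 + 49 + 165))*(-24) = (137*223)*(-24) = 30551*(-24) = -733224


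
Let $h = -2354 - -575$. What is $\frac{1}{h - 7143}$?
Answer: $- \frac{1}{8922} \approx -0.00011208$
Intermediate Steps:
$h = -1779$ ($h = -2354 + 575 = -1779$)
$\frac{1}{h - 7143} = \frac{1}{-1779 - 7143} = \frac{1}{-8922} = - \frac{1}{8922}$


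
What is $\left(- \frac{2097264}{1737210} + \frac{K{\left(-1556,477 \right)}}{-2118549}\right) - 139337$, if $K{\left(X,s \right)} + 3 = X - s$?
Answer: $- \frac{85469231518532351}{613394084715} \approx -1.3934 \cdot 10^{5}$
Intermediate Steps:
$K{\left(X,s \right)} = -3 + X - s$ ($K{\left(X,s \right)} = -3 + \left(X - s\right) = -3 + X - s$)
$\left(- \frac{2097264}{1737210} + \frac{K{\left(-1556,477 \right)}}{-2118549}\right) - 139337 = \left(- \frac{2097264}{1737210} + \frac{-3 - 1556 - 477}{-2118549}\right) - 139337 = \left(\left(-2097264\right) \frac{1}{1737210} + \left(-3 - 1556 - 477\right) \left(- \frac{1}{2118549}\right)\right) - 139337 = \left(- \frac{349544}{289535} - - \frac{2036}{2118549}\right) - 139337 = \left(- \frac{349544}{289535} + \frac{2036}{2118549}\right) - 139337 = - \frac{739936598396}{613394084715} - 139337 = - \frac{85469231518532351}{613394084715}$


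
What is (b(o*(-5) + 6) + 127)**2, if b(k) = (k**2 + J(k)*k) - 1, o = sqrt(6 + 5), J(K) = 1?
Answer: 242724 - 57590*sqrt(11) ≈ 51720.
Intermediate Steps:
o = sqrt(11) ≈ 3.3166
b(k) = -1 + k + k**2 (b(k) = (k**2 + 1*k) - 1 = (k**2 + k) - 1 = (k + k**2) - 1 = -1 + k + k**2)
(b(o*(-5) + 6) + 127)**2 = ((-1 + (sqrt(11)*(-5) + 6) + (sqrt(11)*(-5) + 6)**2) + 127)**2 = ((-1 + (-5*sqrt(11) + 6) + (-5*sqrt(11) + 6)**2) + 127)**2 = ((-1 + (6 - 5*sqrt(11)) + (6 - 5*sqrt(11))**2) + 127)**2 = ((5 + (6 - 5*sqrt(11))**2 - 5*sqrt(11)) + 127)**2 = (132 + (6 - 5*sqrt(11))**2 - 5*sqrt(11))**2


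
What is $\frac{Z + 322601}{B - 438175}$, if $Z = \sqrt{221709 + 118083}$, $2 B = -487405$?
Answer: $- \frac{645202}{1363755} - \frac{8 \sqrt{21237}}{1363755} \approx -0.47396$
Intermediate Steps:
$B = - \frac{487405}{2}$ ($B = \frac{1}{2} \left(-487405\right) = - \frac{487405}{2} \approx -2.437 \cdot 10^{5}$)
$Z = 4 \sqrt{21237}$ ($Z = \sqrt{339792} = 4 \sqrt{21237} \approx 582.92$)
$\frac{Z + 322601}{B - 438175} = \frac{4 \sqrt{21237} + 322601}{- \frac{487405}{2} - 438175} = \frac{322601 + 4 \sqrt{21237}}{- \frac{1363755}{2}} = \left(322601 + 4 \sqrt{21237}\right) \left(- \frac{2}{1363755}\right) = - \frac{645202}{1363755} - \frac{8 \sqrt{21237}}{1363755}$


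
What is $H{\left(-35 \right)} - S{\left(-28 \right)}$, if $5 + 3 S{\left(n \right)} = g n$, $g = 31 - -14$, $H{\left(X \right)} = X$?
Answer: $\frac{1160}{3} \approx 386.67$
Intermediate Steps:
$g = 45$ ($g = 31 + 14 = 45$)
$S{\left(n \right)} = - \frac{5}{3} + 15 n$ ($S{\left(n \right)} = - \frac{5}{3} + \frac{45 n}{3} = - \frac{5}{3} + 15 n$)
$H{\left(-35 \right)} - S{\left(-28 \right)} = -35 - \left(- \frac{5}{3} + 15 \left(-28\right)\right) = -35 - \left(- \frac{5}{3} - 420\right) = -35 - - \frac{1265}{3} = -35 + \frac{1265}{3} = \frac{1160}{3}$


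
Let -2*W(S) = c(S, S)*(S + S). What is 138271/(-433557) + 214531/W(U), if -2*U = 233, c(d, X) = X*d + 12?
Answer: -15022262165/81926231391 ≈ -0.18336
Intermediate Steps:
c(d, X) = 12 + X*d
U = -233/2 (U = -1/2*233 = -233/2 ≈ -116.50)
W(S) = -S*(12 + S**2) (W(S) = -(12 + S*S)*(S + S)/2 = -(12 + S**2)*2*S/2 = -S*(12 + S**2))
138271/(-433557) + 214531/W(U) = 138271/(-433557) + 214531/((-1*(-233/2)*(12 + (-233/2)**2))) = 138271*(-1/433557) + 214531/((-1*(-233/2)*(12 + 54289/4))) = -138271/433557 + 214531/((-1*(-233/2)*54337/4)) = -138271/433557 + 214531/(12660521/8) = -138271/433557 + 214531*(8/12660521) = -138271/433557 + 1716248/12660521 = -15022262165/81926231391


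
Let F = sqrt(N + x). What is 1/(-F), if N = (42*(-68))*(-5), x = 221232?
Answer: -sqrt(6542)/39252 ≈ -0.0020606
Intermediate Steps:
N = 14280 (N = -2856*(-5) = 14280)
F = 6*sqrt(6542) (F = sqrt(14280 + 221232) = sqrt(235512) = 6*sqrt(6542) ≈ 485.30)
1/(-F) = 1/(-6*sqrt(6542)) = -sqrt(6542)/39252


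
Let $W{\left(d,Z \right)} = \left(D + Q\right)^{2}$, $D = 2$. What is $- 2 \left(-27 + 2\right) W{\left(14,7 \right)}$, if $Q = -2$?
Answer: $0$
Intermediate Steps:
$W{\left(d,Z \right)} = 0$ ($W{\left(d,Z \right)} = \left(2 - 2\right)^{2} = 0^{2} = 0$)
$- 2 \left(-27 + 2\right) W{\left(14,7 \right)} = - 2 \left(-27 + 2\right) 0 = \left(-2\right) \left(-25\right) 0 = 50 \cdot 0 = 0$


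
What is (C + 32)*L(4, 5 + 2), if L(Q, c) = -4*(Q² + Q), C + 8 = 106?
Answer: -10400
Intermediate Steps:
C = 98 (C = -8 + 106 = 98)
L(Q, c) = -4*Q - 4*Q² (L(Q, c) = -4*(Q + Q²) = -4*Q - 4*Q²)
(C + 32)*L(4, 5 + 2) = (98 + 32)*(-4*4*(1 + 4)) = 130*(-4*4*5) = 130*(-80) = -10400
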